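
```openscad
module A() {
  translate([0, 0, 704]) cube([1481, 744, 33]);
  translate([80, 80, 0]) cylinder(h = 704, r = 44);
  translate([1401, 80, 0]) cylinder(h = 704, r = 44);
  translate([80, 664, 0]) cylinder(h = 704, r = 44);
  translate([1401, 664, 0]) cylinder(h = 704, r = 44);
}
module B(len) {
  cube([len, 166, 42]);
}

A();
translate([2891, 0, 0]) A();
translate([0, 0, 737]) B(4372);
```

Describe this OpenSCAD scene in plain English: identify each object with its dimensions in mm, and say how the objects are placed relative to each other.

A is a table: top 1481 mm (x) × 744 mm (y), 33 mm thick, upper face at z = 737 mm, on four round legs of 88 mm diameter, each leg's bounding box inset 36 mm from the nearest pair of top edges, running from z = 0 to the bottom of the top.

B is a rectangular beam 4372 mm long (x), 166 mm deep (y), 42 mm thick (z).

The beam spans the tops of two tables placed 1410 mm apart, resting at z = 737 mm.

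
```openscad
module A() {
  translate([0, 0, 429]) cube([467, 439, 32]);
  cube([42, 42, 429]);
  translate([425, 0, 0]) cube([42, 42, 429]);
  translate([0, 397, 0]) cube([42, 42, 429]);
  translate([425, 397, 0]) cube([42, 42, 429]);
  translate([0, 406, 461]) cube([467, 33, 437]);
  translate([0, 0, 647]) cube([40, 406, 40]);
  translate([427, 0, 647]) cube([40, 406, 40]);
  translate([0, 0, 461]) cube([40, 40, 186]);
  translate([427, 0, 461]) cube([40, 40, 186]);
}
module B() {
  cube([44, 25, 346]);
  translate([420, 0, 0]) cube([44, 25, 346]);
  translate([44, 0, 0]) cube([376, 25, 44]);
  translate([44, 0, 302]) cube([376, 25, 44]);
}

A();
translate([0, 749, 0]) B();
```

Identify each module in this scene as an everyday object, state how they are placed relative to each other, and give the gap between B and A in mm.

A is a chair. B is a picture frame. The picture frame is on the floor beside the chair on its +y side. The gap between the picture frame and the chair is 310 mm.

The picture frame's nearest face is 310 mm from the chair's +y face.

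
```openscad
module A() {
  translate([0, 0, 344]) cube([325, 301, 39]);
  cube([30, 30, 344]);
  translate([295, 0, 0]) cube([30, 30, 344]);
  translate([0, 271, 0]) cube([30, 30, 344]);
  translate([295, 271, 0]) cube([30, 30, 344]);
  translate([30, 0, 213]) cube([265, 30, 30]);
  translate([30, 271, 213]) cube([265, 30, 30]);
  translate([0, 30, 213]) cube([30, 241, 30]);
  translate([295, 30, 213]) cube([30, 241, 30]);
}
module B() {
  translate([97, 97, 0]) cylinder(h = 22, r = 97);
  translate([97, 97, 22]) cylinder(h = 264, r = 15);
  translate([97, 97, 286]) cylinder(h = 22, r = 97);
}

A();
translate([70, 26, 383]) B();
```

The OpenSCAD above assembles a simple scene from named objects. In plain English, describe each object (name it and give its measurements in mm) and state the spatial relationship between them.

A is a four-legged stool. The seat is 325×301 mm, 39 mm thick, top at z = 383 mm. It stands on four square legs, each 30×30 mm in cross-section, from z = 0 to the seat underside, each flush with a corner of the seat. Four stretchers, 30 mm wide and 30 mm tall, connect adjacent legs with their undersides at z = 213 mm, each running between the inner faces of the legs it joins and aligned with the legs' outer faces on the other axis.

B is a spool: two coaxial disc flanges of radius 97 mm and thickness 22 mm, joined by a core cylinder of radius 15 mm and height 264 mm. The lower flange rests on z = 0 and the three cylinders share a vertical axis.

The spool is on top of the stool.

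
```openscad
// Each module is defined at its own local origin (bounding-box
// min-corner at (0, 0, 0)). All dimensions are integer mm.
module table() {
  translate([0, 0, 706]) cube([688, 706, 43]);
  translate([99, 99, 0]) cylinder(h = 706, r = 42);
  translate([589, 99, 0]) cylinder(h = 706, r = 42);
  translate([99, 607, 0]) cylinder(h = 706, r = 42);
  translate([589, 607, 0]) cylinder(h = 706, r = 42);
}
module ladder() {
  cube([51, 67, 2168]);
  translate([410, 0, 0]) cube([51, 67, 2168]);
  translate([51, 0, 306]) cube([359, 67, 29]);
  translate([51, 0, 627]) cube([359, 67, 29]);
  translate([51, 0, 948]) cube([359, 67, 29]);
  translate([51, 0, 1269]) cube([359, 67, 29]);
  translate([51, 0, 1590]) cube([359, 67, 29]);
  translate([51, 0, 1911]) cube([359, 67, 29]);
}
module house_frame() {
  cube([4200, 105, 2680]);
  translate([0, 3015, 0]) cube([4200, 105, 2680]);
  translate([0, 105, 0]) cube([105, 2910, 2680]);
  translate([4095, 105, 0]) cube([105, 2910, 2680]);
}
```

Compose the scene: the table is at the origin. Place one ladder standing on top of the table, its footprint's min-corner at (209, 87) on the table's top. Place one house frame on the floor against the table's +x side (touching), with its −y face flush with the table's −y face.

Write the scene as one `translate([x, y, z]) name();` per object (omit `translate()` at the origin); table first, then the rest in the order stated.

table();
translate([209, 87, 749]) ladder();
translate([688, 0, 0]) house_frame();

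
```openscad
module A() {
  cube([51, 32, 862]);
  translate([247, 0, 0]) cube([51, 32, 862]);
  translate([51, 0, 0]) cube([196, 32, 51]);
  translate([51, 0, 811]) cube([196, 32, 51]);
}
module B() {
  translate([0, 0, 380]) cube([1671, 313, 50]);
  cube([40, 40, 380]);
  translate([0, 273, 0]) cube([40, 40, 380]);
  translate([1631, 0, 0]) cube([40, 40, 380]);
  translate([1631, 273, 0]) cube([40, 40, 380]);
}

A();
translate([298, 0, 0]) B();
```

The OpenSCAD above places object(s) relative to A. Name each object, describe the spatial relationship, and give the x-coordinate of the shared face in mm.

A is a picture frame. B is a bench. The bench is against the picture frame's +x side, with their −y faces flush. The x-coordinate of the shared face is 298 mm.

The picture frame's +x face and the bench's −x face are both at x = 298 mm.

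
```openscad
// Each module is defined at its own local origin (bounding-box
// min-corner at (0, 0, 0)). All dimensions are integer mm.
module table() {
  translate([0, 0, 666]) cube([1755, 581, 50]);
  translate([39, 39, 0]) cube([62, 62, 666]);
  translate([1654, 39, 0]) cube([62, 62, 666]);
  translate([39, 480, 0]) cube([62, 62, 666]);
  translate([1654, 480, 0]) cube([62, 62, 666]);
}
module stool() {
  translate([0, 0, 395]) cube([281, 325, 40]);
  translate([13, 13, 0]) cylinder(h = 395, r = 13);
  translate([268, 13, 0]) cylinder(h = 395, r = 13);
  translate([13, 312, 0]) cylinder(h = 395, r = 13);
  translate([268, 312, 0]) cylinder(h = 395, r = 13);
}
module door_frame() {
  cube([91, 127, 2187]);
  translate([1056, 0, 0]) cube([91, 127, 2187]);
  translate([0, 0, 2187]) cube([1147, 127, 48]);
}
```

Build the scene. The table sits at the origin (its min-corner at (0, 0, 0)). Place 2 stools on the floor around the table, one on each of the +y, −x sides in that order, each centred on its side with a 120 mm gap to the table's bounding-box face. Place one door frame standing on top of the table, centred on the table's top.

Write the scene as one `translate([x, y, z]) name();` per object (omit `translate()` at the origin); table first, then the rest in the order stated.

table();
translate([737, 701, 0]) stool();
translate([-401, 128, 0]) stool();
translate([304, 227, 716]) door_frame();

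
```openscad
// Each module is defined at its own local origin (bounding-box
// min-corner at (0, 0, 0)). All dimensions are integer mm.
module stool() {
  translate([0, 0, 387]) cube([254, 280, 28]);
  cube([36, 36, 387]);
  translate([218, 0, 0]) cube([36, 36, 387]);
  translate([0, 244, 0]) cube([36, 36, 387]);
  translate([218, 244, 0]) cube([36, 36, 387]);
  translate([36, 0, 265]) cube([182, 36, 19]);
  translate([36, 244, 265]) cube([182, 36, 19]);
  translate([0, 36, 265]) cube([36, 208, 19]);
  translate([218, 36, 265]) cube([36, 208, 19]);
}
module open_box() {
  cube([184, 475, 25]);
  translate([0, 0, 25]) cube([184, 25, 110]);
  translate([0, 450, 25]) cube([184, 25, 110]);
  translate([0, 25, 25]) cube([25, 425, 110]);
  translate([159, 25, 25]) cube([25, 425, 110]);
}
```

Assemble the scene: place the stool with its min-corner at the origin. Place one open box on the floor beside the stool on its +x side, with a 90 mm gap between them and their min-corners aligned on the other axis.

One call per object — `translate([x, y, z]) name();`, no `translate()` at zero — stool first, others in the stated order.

stool();
translate([344, 0, 0]) open_box();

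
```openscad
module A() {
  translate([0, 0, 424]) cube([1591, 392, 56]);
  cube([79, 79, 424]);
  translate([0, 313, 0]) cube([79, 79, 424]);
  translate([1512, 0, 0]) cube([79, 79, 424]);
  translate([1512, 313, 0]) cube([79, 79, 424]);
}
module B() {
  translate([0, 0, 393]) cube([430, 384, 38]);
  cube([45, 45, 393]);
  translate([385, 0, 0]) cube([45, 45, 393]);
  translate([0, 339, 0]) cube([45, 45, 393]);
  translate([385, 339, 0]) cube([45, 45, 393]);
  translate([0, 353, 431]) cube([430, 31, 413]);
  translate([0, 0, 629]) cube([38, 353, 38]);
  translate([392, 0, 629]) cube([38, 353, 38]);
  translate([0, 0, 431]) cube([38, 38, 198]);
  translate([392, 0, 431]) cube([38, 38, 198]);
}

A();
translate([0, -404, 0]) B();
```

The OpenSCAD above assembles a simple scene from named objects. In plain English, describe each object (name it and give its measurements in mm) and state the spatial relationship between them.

A is a long wooden bench with a 1591 mm (x) × 392 mm (y) seat, 56 mm thick, its top surface 480 mm above the floor. Four 79 mm square legs at the seat corners, flush with the edges, run from z = 0 to the seat underside.

B is a chair. The seat is a 430×384×38 mm slab with its top at z = 431 mm, on four 45×45 mm corner legs (flush with the seat edges, standing on z = 0). A flat backrest 31 mm thick, 413 mm tall, spans the full seat width and rises from the seat top along its +y edge, rear face flush with the rear of the seat. Two armrests of 38×38 mm section run along each side from the seat's front edge to the front of the backrest, top faces 236 mm above the seat top and outer faces flush with the seat's x-edges; a 38×38 mm post under the front of each armrest stands on the seat at the front corner.

The chair is on the floor beside the bench on its −y side.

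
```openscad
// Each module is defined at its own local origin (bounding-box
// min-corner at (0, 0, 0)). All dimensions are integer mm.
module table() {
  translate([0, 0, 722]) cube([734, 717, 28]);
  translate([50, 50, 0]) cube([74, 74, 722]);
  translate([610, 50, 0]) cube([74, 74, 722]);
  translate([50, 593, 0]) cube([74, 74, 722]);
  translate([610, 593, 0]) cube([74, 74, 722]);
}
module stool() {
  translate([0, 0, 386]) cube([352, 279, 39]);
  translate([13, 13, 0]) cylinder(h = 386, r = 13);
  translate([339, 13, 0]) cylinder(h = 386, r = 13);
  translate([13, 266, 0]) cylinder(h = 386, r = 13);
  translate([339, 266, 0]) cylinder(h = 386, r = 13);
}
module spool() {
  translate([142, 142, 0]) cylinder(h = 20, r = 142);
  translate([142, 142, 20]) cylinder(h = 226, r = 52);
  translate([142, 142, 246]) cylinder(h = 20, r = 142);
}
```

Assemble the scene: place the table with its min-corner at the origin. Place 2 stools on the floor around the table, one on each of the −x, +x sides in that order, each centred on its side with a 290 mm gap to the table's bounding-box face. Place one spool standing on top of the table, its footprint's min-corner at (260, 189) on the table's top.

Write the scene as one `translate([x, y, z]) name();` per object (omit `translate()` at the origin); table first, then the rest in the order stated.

table();
translate([-642, 219, 0]) stool();
translate([1024, 219, 0]) stool();
translate([260, 189, 750]) spool();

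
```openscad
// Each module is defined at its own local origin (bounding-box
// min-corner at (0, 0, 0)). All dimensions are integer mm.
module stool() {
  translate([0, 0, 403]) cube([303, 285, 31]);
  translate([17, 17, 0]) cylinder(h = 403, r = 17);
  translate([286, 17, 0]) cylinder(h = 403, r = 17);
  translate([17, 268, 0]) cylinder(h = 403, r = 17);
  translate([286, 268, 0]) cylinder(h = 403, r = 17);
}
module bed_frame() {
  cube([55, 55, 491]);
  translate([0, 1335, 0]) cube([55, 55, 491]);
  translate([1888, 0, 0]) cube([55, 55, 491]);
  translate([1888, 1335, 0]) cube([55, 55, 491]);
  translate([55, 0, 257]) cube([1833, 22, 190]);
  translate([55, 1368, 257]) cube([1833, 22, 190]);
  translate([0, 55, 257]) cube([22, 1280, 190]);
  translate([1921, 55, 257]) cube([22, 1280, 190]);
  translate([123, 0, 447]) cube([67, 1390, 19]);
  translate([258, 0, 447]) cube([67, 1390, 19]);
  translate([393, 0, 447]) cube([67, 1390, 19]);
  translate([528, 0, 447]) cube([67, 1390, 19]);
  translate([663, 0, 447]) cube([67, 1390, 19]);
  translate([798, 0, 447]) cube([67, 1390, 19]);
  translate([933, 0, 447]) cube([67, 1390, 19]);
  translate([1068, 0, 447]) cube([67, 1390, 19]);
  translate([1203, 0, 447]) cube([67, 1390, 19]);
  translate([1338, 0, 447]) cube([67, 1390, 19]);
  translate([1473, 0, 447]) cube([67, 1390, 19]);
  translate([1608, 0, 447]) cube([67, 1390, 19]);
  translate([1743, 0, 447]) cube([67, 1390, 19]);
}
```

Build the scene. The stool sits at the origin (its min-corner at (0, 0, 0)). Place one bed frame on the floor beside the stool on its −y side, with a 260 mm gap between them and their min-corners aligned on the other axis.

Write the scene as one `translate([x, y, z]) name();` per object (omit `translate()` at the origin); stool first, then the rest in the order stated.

stool();
translate([0, -1650, 0]) bed_frame();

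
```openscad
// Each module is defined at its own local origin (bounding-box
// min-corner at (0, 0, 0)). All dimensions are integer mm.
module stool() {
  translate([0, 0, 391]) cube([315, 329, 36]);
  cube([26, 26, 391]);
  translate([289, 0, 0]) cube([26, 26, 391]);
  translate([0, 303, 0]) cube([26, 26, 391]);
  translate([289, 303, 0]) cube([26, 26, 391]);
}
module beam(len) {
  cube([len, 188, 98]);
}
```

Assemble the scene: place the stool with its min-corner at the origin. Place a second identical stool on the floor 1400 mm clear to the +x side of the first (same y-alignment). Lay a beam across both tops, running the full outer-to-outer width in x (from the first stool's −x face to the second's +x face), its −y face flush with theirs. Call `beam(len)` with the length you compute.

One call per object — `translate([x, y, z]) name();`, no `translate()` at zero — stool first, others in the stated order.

stool();
translate([1715, 0, 0]) stool();
translate([0, 0, 427]) beam(2030);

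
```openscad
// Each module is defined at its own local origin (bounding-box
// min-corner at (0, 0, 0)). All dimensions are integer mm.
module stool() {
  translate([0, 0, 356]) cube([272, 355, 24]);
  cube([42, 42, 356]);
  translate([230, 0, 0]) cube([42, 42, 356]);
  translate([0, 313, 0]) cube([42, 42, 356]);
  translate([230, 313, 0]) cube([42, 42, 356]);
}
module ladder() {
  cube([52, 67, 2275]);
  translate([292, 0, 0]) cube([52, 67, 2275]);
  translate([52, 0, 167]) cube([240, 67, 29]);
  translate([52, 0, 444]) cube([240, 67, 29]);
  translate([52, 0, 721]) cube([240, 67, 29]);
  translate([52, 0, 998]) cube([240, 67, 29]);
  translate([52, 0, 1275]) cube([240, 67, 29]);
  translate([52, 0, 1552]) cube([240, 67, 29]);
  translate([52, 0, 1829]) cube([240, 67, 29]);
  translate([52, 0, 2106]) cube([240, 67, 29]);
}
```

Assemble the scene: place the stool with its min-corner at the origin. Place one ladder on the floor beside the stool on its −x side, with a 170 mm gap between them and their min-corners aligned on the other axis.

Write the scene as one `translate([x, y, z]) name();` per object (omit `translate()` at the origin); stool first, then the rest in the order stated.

stool();
translate([-514, 0, 0]) ladder();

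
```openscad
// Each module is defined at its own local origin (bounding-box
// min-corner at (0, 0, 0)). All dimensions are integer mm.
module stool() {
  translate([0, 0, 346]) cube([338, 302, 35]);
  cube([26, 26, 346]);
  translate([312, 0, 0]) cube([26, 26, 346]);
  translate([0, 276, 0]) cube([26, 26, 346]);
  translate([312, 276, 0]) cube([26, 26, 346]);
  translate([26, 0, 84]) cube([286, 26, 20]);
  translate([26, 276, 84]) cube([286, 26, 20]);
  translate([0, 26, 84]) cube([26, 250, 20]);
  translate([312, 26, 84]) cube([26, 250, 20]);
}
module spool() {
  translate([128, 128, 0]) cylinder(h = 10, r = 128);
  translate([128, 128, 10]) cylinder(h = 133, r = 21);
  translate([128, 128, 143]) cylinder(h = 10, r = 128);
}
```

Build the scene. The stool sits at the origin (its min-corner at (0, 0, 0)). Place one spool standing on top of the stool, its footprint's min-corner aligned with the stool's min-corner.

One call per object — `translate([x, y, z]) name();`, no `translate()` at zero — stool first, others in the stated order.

stool();
translate([0, 0, 381]) spool();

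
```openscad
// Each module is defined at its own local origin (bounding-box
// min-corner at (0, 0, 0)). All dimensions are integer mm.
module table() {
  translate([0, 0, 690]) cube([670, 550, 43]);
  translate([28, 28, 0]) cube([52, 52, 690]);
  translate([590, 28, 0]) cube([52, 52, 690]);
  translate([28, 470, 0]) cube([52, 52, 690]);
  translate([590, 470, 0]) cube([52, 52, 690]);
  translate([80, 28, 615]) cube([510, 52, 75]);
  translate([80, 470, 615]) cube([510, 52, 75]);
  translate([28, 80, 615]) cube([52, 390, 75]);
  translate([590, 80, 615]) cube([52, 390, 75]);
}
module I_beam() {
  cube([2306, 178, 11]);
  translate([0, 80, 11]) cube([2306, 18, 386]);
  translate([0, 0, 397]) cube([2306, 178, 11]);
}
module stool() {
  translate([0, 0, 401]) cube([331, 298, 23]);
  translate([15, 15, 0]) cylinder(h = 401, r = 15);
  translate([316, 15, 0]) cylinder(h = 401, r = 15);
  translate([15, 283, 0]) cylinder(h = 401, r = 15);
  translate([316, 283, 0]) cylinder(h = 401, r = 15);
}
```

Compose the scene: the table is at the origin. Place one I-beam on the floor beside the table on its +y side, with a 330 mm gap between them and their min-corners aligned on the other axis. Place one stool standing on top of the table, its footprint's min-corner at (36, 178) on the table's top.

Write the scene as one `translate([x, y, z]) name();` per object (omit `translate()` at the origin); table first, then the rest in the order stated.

table();
translate([0, 880, 0]) I_beam();
translate([36, 178, 733]) stool();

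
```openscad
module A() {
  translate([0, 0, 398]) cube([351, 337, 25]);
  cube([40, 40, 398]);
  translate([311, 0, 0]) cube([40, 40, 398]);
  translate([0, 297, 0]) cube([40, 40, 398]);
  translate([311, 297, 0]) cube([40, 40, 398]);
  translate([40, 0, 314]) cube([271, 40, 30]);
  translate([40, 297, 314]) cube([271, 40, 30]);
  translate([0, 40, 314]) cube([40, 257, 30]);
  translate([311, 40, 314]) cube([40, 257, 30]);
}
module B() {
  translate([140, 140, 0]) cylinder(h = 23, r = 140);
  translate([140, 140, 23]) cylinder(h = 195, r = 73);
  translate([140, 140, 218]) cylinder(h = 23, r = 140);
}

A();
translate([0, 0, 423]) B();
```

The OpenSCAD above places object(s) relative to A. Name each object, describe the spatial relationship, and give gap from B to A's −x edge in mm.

The spool's min-x is at 0; the stool's min-x is 0; gap = 0 mm.

A is a stool. B is a spool. The spool is on top of the stool. The gap from the spool to the stool's −x edge is 0 mm.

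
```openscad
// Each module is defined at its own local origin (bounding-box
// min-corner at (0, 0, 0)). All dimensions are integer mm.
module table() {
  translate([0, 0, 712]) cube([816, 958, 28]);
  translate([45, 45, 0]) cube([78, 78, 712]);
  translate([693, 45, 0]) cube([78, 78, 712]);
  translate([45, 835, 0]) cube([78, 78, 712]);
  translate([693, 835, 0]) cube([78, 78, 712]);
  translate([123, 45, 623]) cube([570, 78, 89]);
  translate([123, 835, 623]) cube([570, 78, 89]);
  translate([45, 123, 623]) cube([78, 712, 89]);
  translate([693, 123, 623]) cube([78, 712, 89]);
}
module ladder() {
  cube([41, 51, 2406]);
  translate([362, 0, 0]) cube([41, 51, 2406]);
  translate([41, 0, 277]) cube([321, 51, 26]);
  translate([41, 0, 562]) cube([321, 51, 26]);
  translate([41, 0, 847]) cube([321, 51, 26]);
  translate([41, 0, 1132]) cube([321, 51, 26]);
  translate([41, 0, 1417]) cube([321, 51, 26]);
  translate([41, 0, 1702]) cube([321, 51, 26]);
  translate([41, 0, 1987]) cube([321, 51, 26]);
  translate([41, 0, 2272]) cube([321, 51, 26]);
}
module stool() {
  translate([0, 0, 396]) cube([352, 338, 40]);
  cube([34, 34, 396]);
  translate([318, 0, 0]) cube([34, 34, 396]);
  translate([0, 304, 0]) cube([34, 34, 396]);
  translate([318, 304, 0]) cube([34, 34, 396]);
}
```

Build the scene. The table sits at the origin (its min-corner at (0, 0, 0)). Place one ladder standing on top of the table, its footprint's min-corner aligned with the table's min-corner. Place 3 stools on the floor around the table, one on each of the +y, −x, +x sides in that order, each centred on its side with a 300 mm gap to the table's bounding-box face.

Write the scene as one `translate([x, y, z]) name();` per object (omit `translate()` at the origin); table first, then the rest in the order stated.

table();
translate([0, 0, 740]) ladder();
translate([232, 1258, 0]) stool();
translate([-652, 310, 0]) stool();
translate([1116, 310, 0]) stool();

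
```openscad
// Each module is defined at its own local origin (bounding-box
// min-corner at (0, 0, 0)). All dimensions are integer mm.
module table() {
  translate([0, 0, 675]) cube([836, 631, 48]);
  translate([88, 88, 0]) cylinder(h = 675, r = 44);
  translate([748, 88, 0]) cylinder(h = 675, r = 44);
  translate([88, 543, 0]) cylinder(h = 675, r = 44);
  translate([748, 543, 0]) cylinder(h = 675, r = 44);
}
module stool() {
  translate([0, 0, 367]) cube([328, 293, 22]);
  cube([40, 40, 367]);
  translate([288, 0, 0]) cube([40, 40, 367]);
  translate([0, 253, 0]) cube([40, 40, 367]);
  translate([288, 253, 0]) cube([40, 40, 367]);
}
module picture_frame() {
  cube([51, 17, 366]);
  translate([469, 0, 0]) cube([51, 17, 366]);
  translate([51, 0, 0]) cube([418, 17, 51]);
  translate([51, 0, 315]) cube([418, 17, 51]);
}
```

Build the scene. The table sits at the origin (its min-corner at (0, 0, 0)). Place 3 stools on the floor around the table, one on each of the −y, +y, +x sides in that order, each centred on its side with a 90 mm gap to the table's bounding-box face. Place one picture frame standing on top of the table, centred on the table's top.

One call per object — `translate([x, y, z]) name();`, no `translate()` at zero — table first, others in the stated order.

table();
translate([254, -383, 0]) stool();
translate([254, 721, 0]) stool();
translate([926, 169, 0]) stool();
translate([158, 307, 723]) picture_frame();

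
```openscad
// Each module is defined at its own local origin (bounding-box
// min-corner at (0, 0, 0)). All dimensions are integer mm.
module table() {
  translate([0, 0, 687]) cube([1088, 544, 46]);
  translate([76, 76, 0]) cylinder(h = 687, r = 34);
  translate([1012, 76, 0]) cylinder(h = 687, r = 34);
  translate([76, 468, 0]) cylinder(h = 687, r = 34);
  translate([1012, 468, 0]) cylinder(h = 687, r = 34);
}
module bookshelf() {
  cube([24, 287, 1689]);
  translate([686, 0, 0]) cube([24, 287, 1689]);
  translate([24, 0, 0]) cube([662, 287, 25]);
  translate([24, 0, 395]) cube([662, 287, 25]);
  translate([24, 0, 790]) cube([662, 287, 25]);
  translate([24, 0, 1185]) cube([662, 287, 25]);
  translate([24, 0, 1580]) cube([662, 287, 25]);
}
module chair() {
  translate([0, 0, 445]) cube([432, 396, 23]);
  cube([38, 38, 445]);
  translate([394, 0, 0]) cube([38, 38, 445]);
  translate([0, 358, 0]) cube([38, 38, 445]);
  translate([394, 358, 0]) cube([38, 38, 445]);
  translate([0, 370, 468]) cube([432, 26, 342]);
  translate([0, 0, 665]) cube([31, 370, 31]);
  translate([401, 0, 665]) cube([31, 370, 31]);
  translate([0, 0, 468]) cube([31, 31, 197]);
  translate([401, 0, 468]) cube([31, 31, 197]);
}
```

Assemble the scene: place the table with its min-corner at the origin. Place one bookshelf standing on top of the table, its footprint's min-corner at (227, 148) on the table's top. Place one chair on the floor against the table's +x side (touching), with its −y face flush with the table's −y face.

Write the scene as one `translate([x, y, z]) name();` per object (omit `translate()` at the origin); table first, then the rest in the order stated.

table();
translate([227, 148, 733]) bookshelf();
translate([1088, 0, 0]) chair();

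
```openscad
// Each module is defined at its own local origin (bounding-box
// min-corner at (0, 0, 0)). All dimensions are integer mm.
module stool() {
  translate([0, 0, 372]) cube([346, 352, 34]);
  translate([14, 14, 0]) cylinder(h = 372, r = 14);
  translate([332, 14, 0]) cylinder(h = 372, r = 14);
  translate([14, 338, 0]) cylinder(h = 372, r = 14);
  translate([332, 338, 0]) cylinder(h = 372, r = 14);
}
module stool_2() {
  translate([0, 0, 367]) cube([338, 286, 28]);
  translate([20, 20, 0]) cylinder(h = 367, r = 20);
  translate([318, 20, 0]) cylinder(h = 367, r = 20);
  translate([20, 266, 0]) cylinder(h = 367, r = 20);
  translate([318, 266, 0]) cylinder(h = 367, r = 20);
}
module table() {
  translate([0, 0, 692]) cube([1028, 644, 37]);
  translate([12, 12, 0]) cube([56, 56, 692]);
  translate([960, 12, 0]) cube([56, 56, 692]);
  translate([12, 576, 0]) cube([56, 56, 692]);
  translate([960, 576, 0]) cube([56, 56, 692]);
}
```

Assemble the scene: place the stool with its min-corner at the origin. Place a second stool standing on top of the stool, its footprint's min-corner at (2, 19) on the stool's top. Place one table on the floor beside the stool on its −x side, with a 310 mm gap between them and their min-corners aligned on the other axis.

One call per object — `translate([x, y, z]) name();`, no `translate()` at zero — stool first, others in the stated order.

stool();
translate([2, 19, 406]) stool_2();
translate([-1338, 0, 0]) table();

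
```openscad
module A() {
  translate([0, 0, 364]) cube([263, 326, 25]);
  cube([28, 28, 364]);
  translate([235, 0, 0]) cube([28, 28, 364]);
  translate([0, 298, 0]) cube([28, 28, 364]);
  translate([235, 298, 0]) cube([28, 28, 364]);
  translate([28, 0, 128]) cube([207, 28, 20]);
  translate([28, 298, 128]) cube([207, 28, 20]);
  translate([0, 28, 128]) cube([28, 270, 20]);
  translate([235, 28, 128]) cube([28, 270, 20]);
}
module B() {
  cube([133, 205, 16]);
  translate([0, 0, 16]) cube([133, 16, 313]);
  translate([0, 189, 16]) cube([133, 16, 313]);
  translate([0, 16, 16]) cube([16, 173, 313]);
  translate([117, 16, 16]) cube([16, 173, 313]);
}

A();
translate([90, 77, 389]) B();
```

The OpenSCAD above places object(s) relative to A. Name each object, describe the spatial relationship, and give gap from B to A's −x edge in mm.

A is a stool. B is an open box. The open box is on top of the stool. The gap from the open box to the stool's −x edge is 90 mm.

The open box's min-x is at 90; the stool's min-x is 0; gap = 90 mm.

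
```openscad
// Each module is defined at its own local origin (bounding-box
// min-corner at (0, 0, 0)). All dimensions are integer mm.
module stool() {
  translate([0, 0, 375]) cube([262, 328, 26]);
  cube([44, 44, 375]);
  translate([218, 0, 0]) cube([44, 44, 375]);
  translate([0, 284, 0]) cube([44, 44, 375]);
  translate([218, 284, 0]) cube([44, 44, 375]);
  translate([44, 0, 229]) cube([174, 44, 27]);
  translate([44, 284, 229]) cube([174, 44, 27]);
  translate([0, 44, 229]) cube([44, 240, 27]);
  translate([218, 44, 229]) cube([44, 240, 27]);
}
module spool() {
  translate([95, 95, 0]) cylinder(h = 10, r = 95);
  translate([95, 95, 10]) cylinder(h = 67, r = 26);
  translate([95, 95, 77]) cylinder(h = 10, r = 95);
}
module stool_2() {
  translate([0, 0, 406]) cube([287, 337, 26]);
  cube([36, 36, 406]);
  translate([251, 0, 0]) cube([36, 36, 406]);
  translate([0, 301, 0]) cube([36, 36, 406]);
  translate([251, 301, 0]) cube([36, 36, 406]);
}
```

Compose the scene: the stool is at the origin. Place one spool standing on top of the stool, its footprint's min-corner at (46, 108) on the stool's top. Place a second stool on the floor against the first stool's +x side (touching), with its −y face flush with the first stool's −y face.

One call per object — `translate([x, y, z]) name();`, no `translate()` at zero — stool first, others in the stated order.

stool();
translate([46, 108, 401]) spool();
translate([262, 0, 0]) stool_2();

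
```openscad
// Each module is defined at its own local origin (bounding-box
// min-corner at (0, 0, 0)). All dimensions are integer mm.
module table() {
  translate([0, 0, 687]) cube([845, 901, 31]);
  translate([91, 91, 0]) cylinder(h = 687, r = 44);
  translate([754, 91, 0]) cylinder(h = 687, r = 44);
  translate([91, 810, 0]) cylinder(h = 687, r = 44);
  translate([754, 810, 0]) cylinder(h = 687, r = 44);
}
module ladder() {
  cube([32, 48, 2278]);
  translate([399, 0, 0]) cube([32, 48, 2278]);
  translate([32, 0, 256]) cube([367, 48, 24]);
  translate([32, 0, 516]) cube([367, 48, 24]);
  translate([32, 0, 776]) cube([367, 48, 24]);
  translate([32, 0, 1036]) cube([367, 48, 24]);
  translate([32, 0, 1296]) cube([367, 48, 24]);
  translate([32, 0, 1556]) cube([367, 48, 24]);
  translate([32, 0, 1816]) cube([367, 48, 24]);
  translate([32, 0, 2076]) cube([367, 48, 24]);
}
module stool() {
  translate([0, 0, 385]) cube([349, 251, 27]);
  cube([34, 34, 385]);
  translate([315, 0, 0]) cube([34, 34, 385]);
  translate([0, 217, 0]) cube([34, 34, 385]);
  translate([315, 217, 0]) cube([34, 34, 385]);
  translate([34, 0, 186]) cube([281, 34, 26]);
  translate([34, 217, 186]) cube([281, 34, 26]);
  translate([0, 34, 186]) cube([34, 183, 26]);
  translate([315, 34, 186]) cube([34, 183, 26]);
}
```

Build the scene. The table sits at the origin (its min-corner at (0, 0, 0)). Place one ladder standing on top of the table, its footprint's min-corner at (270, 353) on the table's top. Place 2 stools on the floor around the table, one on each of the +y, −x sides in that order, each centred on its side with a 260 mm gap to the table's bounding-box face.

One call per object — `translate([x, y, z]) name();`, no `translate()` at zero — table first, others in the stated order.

table();
translate([270, 353, 718]) ladder();
translate([248, 1161, 0]) stool();
translate([-609, 325, 0]) stool();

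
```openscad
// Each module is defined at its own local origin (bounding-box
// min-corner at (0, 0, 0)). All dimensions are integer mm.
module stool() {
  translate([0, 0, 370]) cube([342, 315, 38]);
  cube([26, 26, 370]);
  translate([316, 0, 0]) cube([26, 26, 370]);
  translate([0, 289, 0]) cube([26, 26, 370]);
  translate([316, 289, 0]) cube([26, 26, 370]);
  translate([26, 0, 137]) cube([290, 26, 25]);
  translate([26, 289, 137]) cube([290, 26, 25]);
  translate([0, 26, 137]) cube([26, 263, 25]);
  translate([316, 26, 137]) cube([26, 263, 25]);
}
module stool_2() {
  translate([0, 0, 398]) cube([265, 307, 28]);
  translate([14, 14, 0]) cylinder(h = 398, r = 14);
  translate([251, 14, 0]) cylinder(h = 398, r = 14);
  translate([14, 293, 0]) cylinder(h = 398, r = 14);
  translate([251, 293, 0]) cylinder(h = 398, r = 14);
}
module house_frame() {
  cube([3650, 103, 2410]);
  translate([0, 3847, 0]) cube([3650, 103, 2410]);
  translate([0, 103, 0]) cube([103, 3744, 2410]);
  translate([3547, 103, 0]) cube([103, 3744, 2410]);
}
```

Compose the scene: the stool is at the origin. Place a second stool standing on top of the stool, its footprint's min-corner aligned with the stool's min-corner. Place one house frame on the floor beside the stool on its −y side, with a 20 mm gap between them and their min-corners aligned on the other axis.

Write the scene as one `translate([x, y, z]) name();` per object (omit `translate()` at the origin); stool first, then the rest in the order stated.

stool();
translate([0, 0, 408]) stool_2();
translate([0, -3970, 0]) house_frame();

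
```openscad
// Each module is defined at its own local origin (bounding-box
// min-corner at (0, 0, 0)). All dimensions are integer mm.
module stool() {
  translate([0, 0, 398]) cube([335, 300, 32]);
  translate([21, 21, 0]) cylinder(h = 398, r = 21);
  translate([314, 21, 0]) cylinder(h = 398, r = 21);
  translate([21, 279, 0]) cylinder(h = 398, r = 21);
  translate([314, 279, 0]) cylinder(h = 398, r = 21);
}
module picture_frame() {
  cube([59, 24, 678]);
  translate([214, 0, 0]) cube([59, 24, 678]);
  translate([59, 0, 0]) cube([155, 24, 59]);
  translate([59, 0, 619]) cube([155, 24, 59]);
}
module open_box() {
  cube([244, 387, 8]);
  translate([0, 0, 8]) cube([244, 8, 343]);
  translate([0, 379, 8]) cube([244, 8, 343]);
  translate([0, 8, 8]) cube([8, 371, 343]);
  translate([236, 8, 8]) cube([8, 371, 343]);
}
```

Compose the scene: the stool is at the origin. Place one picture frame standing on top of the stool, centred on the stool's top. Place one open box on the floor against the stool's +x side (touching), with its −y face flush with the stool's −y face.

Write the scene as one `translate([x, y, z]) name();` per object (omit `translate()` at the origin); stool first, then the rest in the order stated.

stool();
translate([31, 138, 430]) picture_frame();
translate([335, 0, 0]) open_box();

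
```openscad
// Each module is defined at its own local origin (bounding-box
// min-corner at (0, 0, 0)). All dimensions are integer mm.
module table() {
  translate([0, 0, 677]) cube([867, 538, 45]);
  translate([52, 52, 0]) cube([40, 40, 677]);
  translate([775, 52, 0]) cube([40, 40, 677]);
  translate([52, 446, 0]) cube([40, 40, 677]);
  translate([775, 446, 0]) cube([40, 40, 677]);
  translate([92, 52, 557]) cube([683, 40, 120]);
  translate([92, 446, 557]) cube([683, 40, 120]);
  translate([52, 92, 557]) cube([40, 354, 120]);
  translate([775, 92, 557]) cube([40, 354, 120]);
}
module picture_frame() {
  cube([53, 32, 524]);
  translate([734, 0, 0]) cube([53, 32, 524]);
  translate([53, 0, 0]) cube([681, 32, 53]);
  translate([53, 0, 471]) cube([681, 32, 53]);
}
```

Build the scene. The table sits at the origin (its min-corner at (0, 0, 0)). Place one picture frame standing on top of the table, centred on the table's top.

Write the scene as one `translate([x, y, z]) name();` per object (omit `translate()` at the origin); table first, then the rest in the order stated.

table();
translate([40, 253, 722]) picture_frame();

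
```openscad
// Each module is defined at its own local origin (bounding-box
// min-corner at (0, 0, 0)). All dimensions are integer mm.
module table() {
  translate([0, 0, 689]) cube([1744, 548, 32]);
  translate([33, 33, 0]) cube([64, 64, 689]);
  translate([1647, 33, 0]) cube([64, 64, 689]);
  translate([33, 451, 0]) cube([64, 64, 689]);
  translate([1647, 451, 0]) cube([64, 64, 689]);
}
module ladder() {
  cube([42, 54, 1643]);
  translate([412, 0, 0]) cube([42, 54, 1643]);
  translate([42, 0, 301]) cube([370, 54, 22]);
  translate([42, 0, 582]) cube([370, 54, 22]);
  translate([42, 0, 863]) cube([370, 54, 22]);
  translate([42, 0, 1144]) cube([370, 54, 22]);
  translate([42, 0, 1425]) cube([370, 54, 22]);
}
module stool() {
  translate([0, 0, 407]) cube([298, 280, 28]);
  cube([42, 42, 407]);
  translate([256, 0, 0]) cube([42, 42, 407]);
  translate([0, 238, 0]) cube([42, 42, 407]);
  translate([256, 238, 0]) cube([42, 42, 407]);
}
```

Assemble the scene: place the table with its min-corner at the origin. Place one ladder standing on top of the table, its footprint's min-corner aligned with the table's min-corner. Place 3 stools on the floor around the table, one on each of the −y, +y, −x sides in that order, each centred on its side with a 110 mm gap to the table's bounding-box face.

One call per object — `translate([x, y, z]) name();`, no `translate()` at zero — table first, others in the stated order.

table();
translate([0, 0, 721]) ladder();
translate([723, -390, 0]) stool();
translate([723, 658, 0]) stool();
translate([-408, 134, 0]) stool();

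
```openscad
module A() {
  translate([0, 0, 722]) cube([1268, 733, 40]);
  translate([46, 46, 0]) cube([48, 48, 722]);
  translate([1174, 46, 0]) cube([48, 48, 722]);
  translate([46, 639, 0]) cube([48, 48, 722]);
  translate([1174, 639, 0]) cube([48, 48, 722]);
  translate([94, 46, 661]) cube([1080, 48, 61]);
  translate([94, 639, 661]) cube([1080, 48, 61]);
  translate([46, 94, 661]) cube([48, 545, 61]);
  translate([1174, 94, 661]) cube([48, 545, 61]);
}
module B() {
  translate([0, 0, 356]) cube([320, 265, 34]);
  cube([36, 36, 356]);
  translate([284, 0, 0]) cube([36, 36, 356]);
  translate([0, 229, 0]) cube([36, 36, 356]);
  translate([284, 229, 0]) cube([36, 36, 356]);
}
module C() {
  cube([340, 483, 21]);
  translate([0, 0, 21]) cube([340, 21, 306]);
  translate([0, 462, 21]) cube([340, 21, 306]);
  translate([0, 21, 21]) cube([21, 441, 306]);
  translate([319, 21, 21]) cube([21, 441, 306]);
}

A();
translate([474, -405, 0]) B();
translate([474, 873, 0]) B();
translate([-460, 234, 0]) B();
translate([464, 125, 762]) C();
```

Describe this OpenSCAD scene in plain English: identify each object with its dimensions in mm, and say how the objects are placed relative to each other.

A is a table: top 1268 mm (x) × 733 mm (y), 40 mm thick, upper face at z = 762 mm, on four 48×48 mm square legs, each inset 46 mm from the nearest pair of top edges, running from z = 0 to the bottom of the top. Four apron rails, 48 mm thick and 61 mm tall, run between adjacent legs with their top edges flush with the underside of the top and their outer faces flush with the legs' outer faces.

B is a four-legged stool. The seat is a 320×265×34 mm slab whose top surface is at z = 390 mm; four square legs, each 36×36 mm in cross-section, run from the floor (z = 0) to the underside of the seat, each flush with a corner of the seat.

C is an open storage box with external size 340×483×327 mm and wall thickness 21 mm (the base is also 21 mm thick). The base covers the whole footprint; the four walls stand on the base, with the y-facing walls full-width and the x-facing walls fitting between their inner faces.

Three stools sit around the table at the −y, +y, −x sides. The open box is on top of the table, centred.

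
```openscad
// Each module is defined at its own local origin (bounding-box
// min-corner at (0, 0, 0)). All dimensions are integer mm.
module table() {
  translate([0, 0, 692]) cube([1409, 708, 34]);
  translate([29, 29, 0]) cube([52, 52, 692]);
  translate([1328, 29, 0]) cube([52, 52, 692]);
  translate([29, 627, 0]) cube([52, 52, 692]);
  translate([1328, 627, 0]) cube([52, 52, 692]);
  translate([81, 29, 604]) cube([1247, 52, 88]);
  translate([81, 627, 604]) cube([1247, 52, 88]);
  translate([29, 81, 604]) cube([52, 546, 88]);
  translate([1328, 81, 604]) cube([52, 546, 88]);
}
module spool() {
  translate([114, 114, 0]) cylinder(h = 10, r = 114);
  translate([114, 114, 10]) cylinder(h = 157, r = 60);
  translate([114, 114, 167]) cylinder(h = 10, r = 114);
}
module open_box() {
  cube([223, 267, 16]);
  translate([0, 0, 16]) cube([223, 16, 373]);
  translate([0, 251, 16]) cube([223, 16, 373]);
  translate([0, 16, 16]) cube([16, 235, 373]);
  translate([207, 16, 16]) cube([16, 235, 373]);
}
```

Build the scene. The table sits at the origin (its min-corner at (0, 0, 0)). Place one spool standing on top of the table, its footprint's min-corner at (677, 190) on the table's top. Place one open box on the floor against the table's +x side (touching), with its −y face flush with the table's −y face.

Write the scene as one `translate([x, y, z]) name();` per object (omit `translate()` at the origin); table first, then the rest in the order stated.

table();
translate([677, 190, 726]) spool();
translate([1409, 0, 0]) open_box();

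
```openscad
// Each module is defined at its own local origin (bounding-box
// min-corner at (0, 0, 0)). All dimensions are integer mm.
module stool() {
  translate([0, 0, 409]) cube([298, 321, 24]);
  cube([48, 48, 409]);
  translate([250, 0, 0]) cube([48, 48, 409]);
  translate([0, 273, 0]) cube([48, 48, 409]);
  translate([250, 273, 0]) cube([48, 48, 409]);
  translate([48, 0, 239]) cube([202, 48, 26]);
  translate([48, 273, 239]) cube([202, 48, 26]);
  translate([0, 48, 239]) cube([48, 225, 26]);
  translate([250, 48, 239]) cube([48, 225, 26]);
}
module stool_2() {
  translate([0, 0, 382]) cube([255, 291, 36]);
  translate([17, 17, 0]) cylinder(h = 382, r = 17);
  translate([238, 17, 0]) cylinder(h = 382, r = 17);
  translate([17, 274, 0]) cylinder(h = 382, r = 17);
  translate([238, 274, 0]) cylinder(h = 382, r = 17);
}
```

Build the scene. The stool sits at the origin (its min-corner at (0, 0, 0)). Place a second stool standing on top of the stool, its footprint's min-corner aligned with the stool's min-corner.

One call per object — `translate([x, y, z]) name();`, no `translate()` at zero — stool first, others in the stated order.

stool();
translate([0, 0, 433]) stool_2();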